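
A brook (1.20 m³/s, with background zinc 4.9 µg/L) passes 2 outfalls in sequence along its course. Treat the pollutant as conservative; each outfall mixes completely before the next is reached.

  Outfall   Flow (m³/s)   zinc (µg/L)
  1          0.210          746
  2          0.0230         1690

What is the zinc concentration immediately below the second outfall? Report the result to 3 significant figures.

141 µg/L

Below outfall 1: Q → 1.410 m³/s, C = (1.200·4.900 + 0.2100·746.0)/1.410 = 115.3 µg/L.
Below outfall 2: Q → 1.433 m³/s, C = (1.410·115.3 + 0.02300·1690)/1.433 = 140.6 µg/L.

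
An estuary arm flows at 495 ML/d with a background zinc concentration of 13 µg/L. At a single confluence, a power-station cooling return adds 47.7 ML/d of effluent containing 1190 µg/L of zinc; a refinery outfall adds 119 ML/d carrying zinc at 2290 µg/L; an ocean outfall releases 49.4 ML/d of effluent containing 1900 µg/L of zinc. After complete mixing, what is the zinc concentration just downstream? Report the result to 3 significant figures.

Mass balance: C = (495.0·13.00 + 47.70·1190 + 119.0·2290 + 49.40·1900) / 711.1 = 429600/711.1 = 604.1 µg/L.

604 µg/L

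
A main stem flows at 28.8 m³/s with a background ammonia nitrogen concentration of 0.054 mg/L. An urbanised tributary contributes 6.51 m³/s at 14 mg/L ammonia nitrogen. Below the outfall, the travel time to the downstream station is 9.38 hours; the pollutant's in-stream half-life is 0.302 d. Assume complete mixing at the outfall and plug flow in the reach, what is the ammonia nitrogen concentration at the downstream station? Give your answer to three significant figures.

Conservation of mass: C = (28.80·0.05400 + 6.510·14.00) / 35.31 = 92.70/35.31 = 2.625 mg/L.
Half-life 0.302 d → k = ln 2 / 0.302 = 2.295 d⁻¹.
Decay over the reach: 2.625·exp(−kt) = 2.625·0.4078 = 1.070 mg/L.

1.07 mg/L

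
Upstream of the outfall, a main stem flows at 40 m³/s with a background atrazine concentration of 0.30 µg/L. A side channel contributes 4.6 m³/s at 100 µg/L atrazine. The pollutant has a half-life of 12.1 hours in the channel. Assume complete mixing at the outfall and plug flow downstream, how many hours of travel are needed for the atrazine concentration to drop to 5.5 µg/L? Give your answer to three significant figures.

Conservation of mass: C = (40.00·0.3000 + 4.600·100.0) / 44.60 = 472.0/44.60 = 10.58 µg/L.
Half-life 12.1 h → k = ln 2 / 12.1 = 0.05728 h⁻¹ = 1.375 d⁻¹.
10.58·exp(−k·t) = 5.5 → t = ln(10.58/5.5)/k = 41130 s = 11.43 h.

11.4 h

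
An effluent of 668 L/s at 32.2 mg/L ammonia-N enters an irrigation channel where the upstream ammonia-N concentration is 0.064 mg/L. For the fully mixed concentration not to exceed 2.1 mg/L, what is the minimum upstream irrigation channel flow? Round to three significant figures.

9880 L/s

Set C_mix = 2.1: (Q·0.06400 + 668.0·32.20) / (Q + 668.0) = 2.1
→ Q = 668.0·(32.20 − 2.1)/(2.1 − 0.06400) = 9876 L/s.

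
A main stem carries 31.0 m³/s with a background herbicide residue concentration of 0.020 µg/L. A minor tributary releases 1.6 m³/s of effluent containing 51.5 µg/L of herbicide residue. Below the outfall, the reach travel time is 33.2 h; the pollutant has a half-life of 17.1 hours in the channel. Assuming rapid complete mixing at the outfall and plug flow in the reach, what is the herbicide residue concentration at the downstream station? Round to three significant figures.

Mass balance: C = (31.00·0.02000 + 1.600·51.50) / 32.60 = 83.02/32.60 = 2.547 µg/L.
Half-life 17.1 h → k = ln 2 / 17.1 = 0.04053 h⁻¹ = 0.9728 d⁻¹.
Applying C = C₀e^(−kt): 2.547 × 0.2603 = 0.6630 µg/L.

0.663 µg/L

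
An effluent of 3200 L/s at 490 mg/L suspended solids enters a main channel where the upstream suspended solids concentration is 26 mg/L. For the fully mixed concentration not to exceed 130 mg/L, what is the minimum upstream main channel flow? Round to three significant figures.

11100 L/s

Set C_mix = 130: (Q·26.00 + 3200·490.0) / (Q + 3200) = 130
→ Q = 3200·(490.0 − 130)/(130 − 26.00) = 11080 L/s.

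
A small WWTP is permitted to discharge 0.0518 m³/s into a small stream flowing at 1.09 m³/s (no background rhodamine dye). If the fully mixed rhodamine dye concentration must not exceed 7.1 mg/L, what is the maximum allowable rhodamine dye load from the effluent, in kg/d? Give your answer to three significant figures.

700 kg/d

Mass balance at the limit: 1.090·0 + 0.05180·Cₑ = 1.142·7.1 → Cₑ = 156.5 mg/L.
Load = 0.05180 m³/s × 156.5 g/m³ × 86 400 s/d = 700.4 kg/d.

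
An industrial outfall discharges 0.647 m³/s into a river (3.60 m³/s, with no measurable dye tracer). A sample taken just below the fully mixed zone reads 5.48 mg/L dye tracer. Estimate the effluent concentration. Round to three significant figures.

36.0 mg/L

Mass balance: 3.600·0 + 0.6470·Cₑ = 4.247·5.480
→ Cₑ = (4.247·5.480 − 3.600·0) / 0.6470 = 35.97 mg/L.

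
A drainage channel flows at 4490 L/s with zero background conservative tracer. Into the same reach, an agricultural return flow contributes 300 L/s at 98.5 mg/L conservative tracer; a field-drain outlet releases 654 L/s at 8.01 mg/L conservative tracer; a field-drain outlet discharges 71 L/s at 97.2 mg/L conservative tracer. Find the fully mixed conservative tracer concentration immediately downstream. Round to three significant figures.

7.56 mg/L

Mixed concentration C = ΣQC/ΣQ = (4490·0 + 300.0·98.50 + 654.0·8.010 + 71.00·97.20) / 5515 = 41690/5515 = 7.559 mg/L.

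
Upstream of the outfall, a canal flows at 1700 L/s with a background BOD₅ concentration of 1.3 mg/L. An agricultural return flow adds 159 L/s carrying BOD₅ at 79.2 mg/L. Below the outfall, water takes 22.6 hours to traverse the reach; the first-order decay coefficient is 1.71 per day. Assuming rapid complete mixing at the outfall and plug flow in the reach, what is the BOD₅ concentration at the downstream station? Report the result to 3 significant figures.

1.59 mg/L

Conservation of mass: C = (1700·1.300 + 159.0·79.20) / 1859 = 14800/1859 = 7.963 mg/L.
First-order decay: C = 7.963·exp(−k·t) = 7.963·0.1998 = 1.591 mg/L.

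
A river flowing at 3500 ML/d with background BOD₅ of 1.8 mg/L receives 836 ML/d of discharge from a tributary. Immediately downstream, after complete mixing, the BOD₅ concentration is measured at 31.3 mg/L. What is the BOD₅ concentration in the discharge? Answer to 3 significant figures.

155 mg/L

Mass balance: 3500·1.800 + 836.0·Cₑ = 4336·31.30
→ Cₑ = (4336·31.30 − 3500·1.800) / 836.0 = 154.8 mg/L.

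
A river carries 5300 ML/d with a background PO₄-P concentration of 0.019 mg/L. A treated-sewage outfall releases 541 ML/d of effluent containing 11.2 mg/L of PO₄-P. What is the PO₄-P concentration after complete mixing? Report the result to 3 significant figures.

Mass balance: C = (5300·0.01900 + 541.0·11.20) / 5841 = 6160/5841 = 1.055 mg/L.

1.05 mg/L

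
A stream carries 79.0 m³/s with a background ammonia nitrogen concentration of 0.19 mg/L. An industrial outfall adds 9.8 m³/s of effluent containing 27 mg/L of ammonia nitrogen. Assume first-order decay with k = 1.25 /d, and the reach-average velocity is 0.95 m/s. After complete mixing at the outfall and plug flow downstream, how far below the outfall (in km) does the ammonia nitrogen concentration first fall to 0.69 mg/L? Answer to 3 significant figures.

Mixed concentration C = ΣQC/ΣQ = (79.00·0.1900 + 9.800·27.00) / 88.80 = 279.6/88.80 = 3.149 mg/L.
Set 3.149·exp(−k·t) = 0.69 → t = ln(3.149/0.69)/k = 104900 s = 29.15 h.
Distance = v·t = 0.95·104900 = 99680 m = 99.68 km.

99.7 km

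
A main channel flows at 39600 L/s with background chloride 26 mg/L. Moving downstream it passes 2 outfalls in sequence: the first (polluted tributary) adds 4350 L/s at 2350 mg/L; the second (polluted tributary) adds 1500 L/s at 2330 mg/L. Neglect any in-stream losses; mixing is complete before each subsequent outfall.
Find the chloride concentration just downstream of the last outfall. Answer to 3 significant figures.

After outfall 1: Q = 39600 + 4350 = 43950 L/s; C = (39600·26.00 + 4350·2350)/43950 = 256.0 mg/L.
After outfall 2: Q = 43950 + 1500 = 45450 L/s; C = (43950·256.0 + 1500·2330)/45450 = 324.5 mg/L.

324 mg/L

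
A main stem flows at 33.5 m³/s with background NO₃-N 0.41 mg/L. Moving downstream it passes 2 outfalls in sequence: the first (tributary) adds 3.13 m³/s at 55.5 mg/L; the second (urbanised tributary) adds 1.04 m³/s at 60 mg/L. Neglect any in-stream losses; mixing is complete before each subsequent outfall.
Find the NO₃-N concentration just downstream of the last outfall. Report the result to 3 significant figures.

After outfall 1: Q = 33.50 + 3.130 = 36.63 m³/s; C = (33.50·0.4100 + 3.130·55.50)/36.63 = 5.117 mg/L.
After outfall 2: Q = 36.63 + 1.040 = 37.67 m³/s; C = (36.63·5.117 + 1.040·60.00)/37.67 = 6.633 mg/L.

6.63 mg/L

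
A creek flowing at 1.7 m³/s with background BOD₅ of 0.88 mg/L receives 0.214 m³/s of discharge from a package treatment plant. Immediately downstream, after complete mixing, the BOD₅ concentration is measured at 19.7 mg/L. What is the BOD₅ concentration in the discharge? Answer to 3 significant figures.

169 mg/L

Mass balance: 1.700·0.8800 + 0.2140·Cₑ = 1.914·19.70
→ Cₑ = (1.914·19.70 − 1.700·0.8800) / 0.2140 = 169.2 mg/L.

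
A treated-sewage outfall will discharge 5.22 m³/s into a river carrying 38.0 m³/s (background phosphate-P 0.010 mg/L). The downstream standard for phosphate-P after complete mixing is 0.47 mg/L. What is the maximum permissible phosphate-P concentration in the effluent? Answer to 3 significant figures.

3.82 mg/L

At the limit, (Qr·Cr + Qe·Cₑ)/(Qr + Qe) = 0.47:
Cₑ = (43.22·0.47 − 38.00·0.01000) / 5.220 = 3.819 mg/L.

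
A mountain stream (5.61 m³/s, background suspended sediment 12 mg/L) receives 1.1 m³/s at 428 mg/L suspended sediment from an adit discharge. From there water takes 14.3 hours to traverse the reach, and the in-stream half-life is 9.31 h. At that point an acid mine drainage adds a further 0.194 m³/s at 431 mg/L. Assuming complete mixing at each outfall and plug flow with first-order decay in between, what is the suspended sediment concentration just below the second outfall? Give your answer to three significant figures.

Mixed concentration C = ΣQC/ΣQ = (5.610·12.00 + 1.100·428.0) / 6.710 = 538.1/6.710 = 80.20 mg/L; combined flow 6.710 m³/s.
Half-life 9.31 h → k = ln 2 / 9.31 = 0.07445 h⁻¹ = 1.787 d⁻¹.
Applying C = C₀e^(−kt): 80.20 × 0.3448 = 27.66 mg/L.
Second outfall: C = (6.710·27.66 + 0.1940·431.0)/6.904 = 38.99 mg/L.

39.0 mg/L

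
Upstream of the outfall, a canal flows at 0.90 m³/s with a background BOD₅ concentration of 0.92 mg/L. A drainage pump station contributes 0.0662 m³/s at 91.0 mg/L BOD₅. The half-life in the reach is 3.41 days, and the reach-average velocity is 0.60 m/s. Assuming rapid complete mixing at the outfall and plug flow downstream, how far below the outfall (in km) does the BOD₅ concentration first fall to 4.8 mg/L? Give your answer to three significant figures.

99.5 km

Flow-weighted average: C = (0.9000·0.9200 + 0.06620·91.00) / 0.9662 = 6.852/0.9662 = 7.092 mg/L.
Half-life 3.41 d → k = ln 2 / 3.41 = 0.2033 d⁻¹.
Set 7.092·exp(−k·t) = 4.8 → t = ln(7.092/4.8)/k = 165900 s = 46.09 h.
Distance = v·t = 0.60·165900 = 99550 m = 99.55 km.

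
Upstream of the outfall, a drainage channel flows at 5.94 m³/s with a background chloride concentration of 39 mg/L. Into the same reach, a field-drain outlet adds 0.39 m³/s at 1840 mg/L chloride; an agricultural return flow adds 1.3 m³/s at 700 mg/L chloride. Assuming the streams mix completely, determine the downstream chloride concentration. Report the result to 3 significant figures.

Conservation of mass: C = (5.940·39.00 + 0.3900·1840 + 1.300·700.0) / 7.630 = 1859/7.630 = 243.7 mg/L.

244 mg/L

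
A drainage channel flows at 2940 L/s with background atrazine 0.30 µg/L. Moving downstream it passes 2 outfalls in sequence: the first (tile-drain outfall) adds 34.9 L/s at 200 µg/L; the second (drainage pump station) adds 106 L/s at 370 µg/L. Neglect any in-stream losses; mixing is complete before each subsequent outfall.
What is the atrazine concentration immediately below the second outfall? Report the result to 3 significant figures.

Outfall 1: combined Q = 2975 L/s; C = (2940·0.3000 + 34.90·200.0)/2975 = 2.643 µg/L.
Outfall 2: combined Q = 3081 L/s; C = (2975·2.643 + 106.0·370.0)/3081 = 15.28 µg/L.

15.3 µg/L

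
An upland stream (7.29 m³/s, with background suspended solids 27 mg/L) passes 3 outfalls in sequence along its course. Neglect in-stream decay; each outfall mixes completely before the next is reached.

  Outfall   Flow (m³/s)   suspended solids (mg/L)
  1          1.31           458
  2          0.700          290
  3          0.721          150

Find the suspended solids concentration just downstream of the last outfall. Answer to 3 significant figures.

Outfall 1: combined Q = 8.600 m³/s; C = (7.290·27.00 + 1.310·458.0)/8.600 = 92.65 mg/L.
Outfall 2: combined Q = 9.300 m³/s; C = (8.600·92.65 + 0.7000·290.0)/9.300 = 107.5 mg/L.
Outfall 3: combined Q = 10.02 m³/s; C = (9.300·107.5 + 0.7210·150.0)/10.02 = 110.6 mg/L.

111 mg/L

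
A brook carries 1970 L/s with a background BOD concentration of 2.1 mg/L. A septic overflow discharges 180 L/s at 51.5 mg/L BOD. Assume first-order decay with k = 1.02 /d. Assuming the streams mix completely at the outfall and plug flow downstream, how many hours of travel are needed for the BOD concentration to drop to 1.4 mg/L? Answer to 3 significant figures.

35.1 h

Conservation of mass: C = (1970·2.100 + 180.0·51.50) / 2150 = 13410/2150 = 6.236 mg/L.
6.236·exp(−k·t) = 1.4 → t = ln(6.236/1.4)/k = 126500 s = 35.15 h.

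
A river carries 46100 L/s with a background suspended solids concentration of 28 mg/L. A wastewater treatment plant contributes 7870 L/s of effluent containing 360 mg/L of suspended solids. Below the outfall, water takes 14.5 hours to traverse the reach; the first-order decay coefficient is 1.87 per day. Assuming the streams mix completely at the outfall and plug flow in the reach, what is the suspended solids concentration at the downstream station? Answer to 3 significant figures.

After mixing, C = (46100·28.00 + 7870·360.0) / 53970 = 4124000/53970 = 76.41 mg/L.
Decay over the reach: 76.41·exp(−kt) = 76.41·0.3231 = 24.69 mg/L.

24.7 mg/L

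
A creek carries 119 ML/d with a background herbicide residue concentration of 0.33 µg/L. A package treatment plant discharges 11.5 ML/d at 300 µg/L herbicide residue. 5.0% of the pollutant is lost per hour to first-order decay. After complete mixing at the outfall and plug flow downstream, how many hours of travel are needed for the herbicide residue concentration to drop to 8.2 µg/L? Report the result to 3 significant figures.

23.0 h

Mass balance: C = (119.0·0.3300 + 11.50·300.0) / 130.5 = 3489/130.5 = 26.74 µg/L.
5.0%/h lost → k = −ln(1 − 0.05) = 0.05129 h⁻¹.
26.74·exp(−k·t) = 8.2 → t = ln(26.74/8.2)/k = 82950 s = 23.04 h.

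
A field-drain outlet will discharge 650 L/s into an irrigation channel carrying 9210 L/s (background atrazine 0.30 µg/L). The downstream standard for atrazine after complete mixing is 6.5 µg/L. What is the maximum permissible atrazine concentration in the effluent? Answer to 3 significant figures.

94.3 µg/L

At the limit, (Qr·Cr + Qe·Cₑ)/(Qr + Qe) = 6.5:
Cₑ = (9860·6.5 − 9210·0.3000) / 650.0 = 94.35 µg/L.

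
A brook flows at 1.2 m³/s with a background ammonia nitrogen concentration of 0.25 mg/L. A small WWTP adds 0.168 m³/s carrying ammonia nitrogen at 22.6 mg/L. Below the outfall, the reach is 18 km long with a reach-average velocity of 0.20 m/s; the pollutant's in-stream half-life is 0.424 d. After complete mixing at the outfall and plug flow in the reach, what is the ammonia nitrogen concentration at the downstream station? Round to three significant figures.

0.546 mg/L

Flow-weighted average: C = (1.200·0.2500 + 0.1680·22.60) / 1.368 = 4.097/1.368 = 2.995 mg/L.
Travel time t = 18·1000 / 0.20 = 90000 s = 25.00 h.
Half-life 0.424 d → k = ln 2 / 0.424 = 1.635 d⁻¹.
After decay, C = 2.995 × e^(−kt) = 2.995 × 0.1822 = 0.5455 mg/L.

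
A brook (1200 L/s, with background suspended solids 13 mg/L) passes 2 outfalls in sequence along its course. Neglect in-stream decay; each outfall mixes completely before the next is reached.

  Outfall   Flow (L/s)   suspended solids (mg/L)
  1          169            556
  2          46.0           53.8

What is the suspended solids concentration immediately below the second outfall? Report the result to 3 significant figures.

79.2 mg/L

Below outfall 1: Q → 1369 L/s, C = (1200·13.00 + 169.0·556.0)/1369 = 80.03 mg/L.
Below outfall 2: Q → 1415 L/s, C = (1369·80.03 + 46.00·53.80)/1415 = 79.18 mg/L.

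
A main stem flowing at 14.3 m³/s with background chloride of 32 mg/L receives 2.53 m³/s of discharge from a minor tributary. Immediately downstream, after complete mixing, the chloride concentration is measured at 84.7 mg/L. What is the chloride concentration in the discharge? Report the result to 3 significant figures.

383 mg/L

Mass balance: 14.30·32.00 + 2.530·Cₑ = 16.83·84.70
→ Cₑ = (16.83·84.70 − 14.30·32.00) / 2.530 = 382.6 mg/L.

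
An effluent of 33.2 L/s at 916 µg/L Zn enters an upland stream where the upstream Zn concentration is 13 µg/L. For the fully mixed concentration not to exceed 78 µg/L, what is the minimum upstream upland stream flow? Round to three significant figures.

428 L/s

Set C_mix = 78: (Q·13.00 + 33.20·916.0) / (Q + 33.20) = 78
→ Q = 33.20·(916.0 − 78)/(78 − 13.00) = 428.0 L/s.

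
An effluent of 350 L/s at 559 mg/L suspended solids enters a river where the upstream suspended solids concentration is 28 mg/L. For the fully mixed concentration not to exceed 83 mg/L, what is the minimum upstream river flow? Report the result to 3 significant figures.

Set C_mix = 83: (Q·28.00 + 350.0·559.0) / (Q + 350.0) = 83
→ Q = 350.0·(559.0 − 83)/(83 − 28.00) = 3029 L/s.

3030 L/s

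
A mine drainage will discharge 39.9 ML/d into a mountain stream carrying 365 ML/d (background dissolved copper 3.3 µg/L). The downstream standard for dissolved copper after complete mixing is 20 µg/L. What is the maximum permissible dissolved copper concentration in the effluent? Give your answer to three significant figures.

At the limit, (Qr·Cr + Qe·Cₑ)/(Qr + Qe) = 20:
Cₑ = (404.9·20 − 365.0·3.300) / 39.90 = 172.8 µg/L.

173 µg/L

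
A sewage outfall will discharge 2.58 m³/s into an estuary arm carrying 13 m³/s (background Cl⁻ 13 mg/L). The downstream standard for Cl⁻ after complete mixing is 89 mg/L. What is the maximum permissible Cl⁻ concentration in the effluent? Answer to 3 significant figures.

At the limit, (Qr·Cr + Qe·Cₑ)/(Qr + Qe) = 89:
Cₑ = (15.58·89 − 13.00·13.00) / 2.580 = 471.9 mg/L.

472 mg/L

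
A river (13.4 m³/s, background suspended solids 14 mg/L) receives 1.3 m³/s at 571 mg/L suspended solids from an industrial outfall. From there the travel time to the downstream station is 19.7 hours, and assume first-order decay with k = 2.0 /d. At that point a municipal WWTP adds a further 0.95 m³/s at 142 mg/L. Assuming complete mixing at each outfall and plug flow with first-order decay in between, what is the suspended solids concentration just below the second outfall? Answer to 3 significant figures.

Mass balance: C = (13.40·14.00 + 1.300·571.0) / 14.70 = 929.9/14.70 = 63.26 mg/L; combined flow 14.70 m³/s.
Applying C = C₀e^(−kt): 63.26 × 0.1937 = 12.25 mg/L.
Second outfall: C = (14.70·12.25 + 0.9500·142.0)/15.65 = 20.13 mg/L.

20.1 mg/L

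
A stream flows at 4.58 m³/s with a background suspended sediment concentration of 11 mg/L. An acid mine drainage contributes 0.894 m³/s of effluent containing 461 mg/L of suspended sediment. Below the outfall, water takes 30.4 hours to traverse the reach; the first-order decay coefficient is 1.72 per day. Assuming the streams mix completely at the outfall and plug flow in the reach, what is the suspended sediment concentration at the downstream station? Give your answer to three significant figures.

9.56 mg/L

Flow-weighted average: C = (4.580·11.00 + 0.8940·461.0) / 5.474 = 462.5/5.474 = 84.49 mg/L.
Decay over the reach: 84.49·exp(−kt) = 84.49·0.1132 = 9.564 mg/L.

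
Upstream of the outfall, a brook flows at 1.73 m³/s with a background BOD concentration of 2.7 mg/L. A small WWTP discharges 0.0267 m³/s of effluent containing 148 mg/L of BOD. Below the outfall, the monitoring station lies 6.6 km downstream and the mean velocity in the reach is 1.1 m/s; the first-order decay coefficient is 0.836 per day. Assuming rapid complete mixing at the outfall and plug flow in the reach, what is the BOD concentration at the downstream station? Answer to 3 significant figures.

Flow-weighted average: C = (1.730·2.700 + 0.02670·148.0) / 1.757 = 8.623/1.757 = 4.908 mg/L.
Travel time t = 6.6·1000 / 1.1 = 6000 s = 1.667 h.
Decay over the reach: 4.908·exp(−kt) = 4.908·0.9436 = 4.632 mg/L.

4.63 mg/L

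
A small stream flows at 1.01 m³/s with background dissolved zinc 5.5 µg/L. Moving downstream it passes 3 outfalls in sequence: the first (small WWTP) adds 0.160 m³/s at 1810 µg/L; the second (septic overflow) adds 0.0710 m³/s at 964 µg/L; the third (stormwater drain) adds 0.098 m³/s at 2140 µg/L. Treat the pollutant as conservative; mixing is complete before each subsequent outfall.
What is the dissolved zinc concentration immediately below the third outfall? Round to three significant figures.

428 µg/L

After outfall 1: Q = 1.010 + 0.1600 = 1.170 m³/s; C = (1.010·5.500 + 0.1600·1810)/1.170 = 252.3 µg/L.
After outfall 2: Q = 1.170 + 0.07100 = 1.241 m³/s; C = (1.170·252.3 + 0.07100·964.0)/1.241 = 293.0 µg/L.
After outfall 3: Q = 1.241 + 0.09800 = 1.339 m³/s; C = (1.241·293.0 + 0.09800·2140)/1.339 = 428.2 µg/L.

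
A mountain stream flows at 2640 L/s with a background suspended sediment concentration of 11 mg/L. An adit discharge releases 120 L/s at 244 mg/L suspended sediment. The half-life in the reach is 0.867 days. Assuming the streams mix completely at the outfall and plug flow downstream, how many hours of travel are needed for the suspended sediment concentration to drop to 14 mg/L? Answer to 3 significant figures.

12.4 h

Conservation of mass: C = (2640·11.00 + 120.0·244.0) / 2760 = 58320/2760 = 21.13 mg/L.
Half-life 0.867 d → k = ln 2 / 0.867 = 0.7995 d⁻¹.
21.13·exp(−k·t) = 14 → t = ln(21.13/14)/k = 44490 s = 12.36 h.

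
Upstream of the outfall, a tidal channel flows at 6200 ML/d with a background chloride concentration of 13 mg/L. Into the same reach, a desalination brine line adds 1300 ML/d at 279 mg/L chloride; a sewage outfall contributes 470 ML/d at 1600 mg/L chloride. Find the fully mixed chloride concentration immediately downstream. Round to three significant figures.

150 mg/L

After mixing, C = (6200·13.00 + 1300·279.0 + 470.0·1600) / 7970 = 1195000/7970 = 150.0 mg/L.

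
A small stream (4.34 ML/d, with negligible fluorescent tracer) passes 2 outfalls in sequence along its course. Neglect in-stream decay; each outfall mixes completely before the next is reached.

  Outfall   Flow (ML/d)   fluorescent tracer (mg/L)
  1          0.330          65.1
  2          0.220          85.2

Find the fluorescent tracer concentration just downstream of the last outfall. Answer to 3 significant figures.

8.23 mg/L

Outfall 1: combined Q = 4.670 ML/d; C = (4.340·0 + 0.3300·65.10)/4.670 = 4.600 mg/L.
Outfall 2: combined Q = 4.890 ML/d; C = (4.670·4.600 + 0.2200·85.20)/4.890 = 8.226 mg/L.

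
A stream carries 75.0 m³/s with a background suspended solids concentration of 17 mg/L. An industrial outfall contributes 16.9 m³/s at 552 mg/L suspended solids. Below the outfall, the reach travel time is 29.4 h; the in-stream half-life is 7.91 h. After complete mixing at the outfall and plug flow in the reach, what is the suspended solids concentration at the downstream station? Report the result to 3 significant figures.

Mixed concentration C = ΣQC/ΣQ = (75.00·17.00 + 16.90·552.0) / 91.90 = 10600/91.90 = 115.4 mg/L.
Half-life 7.91 h → k = ln 2 / 7.91 = 0.08763 h⁻¹ = 2.103 d⁻¹.
Decay over the reach: 115.4·exp(−kt) = 115.4·0.07605 = 8.776 mg/L.

8.78 mg/L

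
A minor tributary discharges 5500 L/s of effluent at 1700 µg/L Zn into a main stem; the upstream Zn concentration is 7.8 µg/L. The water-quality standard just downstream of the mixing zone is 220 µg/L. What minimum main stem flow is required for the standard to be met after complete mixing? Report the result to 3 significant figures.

Set C_mix = 220: (Q·7.800 + 5500·1700) / (Q + 5500) = 220
→ Q = 5500·(1700 − 220)/(220 − 7.800) = 38360 L/s.

38400 L/s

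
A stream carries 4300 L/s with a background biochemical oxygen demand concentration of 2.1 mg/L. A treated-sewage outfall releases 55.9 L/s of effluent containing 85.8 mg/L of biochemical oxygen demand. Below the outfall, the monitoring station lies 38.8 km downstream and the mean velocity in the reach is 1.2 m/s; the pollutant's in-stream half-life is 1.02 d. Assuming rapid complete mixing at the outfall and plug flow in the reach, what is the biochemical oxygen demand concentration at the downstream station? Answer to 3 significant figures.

2.46 mg/L

Flow-weighted average: C = (4300·2.100 + 55.90·85.80) / 4356 = 13830/4356 = 3.174 mg/L.
Travel time t = 38.8·1000 / 1.2 = 32330 s = 8.981 h.
Half-life 1.02 d → k = ln 2 / 1.02 = 0.6796 d⁻¹.
After decay, C = 3.174 × e^(−kt) = 3.174 × 0.7755 = 2.461 mg/L.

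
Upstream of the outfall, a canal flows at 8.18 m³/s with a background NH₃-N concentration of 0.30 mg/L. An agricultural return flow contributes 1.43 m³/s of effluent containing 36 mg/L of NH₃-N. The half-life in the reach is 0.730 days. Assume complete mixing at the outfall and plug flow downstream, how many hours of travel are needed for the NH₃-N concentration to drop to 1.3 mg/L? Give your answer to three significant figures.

37.0 h

Mixed concentration C = ΣQC/ΣQ = (8.180·0.3000 + 1.430·36.00) / 9.610 = 53.93/9.610 = 5.612 mg/L.
Half-life 0.730 d → k = ln 2 / 0.730 = 0.9495 d⁻¹.
5.612·exp(−k·t) = 1.3 → t = ln(5.612/1.3)/k = 133100 s = 36.97 h.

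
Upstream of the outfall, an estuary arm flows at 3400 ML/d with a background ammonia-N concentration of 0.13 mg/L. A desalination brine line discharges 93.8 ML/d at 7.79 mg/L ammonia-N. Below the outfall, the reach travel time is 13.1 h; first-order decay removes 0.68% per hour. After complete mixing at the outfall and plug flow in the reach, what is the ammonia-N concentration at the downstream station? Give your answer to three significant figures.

Conservation of mass: C = (3400·0.1300 + 93.80·7.790) / 3494 = 1173/3494 = 0.3357 mg/L.
0.68%/h lost → k = −ln(1 − 0.0068) = 0.006823 h⁻¹.
Decay over the reach: 0.3357·exp(−kt) = 0.3357·0.9145 = 0.3070 mg/L.

0.307 mg/L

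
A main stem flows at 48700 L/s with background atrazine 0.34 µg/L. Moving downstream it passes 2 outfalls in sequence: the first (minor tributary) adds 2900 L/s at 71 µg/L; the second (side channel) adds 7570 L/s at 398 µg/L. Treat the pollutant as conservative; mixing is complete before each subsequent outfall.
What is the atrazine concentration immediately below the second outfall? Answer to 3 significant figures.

54.7 µg/L

Below outfall 1: Q → 51600 L/s, C = (48700·0.3400 + 2900·71.00)/51600 = 4.311 µg/L.
Below outfall 2: Q → 59170 L/s, C = (51600·4.311 + 7570·398.0)/59170 = 54.68 µg/L.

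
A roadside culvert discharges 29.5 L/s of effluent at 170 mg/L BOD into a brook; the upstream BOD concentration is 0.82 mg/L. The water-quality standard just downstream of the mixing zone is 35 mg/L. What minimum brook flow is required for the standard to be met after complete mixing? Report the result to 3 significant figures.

Set C_mix = 35: (Q·0.8200 + 29.50·170.0) / (Q + 29.50) = 35
→ Q = 29.50·(170.0 − 35)/(35 − 0.8200) = 116.5 L/s.

117 L/s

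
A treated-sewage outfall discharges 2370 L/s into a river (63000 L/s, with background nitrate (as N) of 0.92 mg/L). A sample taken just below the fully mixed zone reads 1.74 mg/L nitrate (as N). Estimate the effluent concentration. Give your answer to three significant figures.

23.5 mg/L

Mass balance: 63000·0.9200 + 2370·Cₑ = 65370·1.740
→ Cₑ = (65370·1.740 − 63000·0.9200) / 2370 = 23.54 mg/L.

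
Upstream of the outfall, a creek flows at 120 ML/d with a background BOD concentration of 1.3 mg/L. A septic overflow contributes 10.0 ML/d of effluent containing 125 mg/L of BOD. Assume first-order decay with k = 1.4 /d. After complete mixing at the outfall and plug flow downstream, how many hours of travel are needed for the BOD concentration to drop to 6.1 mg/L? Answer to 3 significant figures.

9.82 h

Flow-weighted average: C = (120.0·1.300 + 10.00·125.0) / 130.0 = 1406/130.0 = 10.82 mg/L.
10.82·exp(−k·t) = 6.1 → t = ln(10.82/6.1)/k = 35340 s = 9.817 h.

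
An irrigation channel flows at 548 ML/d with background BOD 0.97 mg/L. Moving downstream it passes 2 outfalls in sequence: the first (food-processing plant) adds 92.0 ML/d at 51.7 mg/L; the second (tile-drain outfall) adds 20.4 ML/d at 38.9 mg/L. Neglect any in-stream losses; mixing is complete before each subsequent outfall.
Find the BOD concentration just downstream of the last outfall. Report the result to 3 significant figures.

9.21 mg/L

After outfall 1: Q = 548.0 + 92.00 = 640.0 ML/d; C = (548.0·0.9700 + 92.00·51.70)/640.0 = 8.262 mg/L.
After outfall 2: Q = 640.0 + 20.40 = 660.4 ML/d; C = (640.0·8.262 + 20.40·38.90)/660.4 = 9.209 mg/L.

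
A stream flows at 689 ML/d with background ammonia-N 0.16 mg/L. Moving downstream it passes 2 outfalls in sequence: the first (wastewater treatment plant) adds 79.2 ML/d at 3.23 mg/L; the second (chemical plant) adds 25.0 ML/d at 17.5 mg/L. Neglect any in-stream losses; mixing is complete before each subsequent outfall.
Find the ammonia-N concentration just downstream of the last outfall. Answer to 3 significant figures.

After outfall 1: Q = 689.0 + 79.20 = 768.2 ML/d; C = (689.0·0.1600 + 79.20·3.230)/768.2 = 0.4765 mg/L.
After outfall 2: Q = 768.2 + 25.00 = 793.2 ML/d; C = (768.2·0.4765 + 25.00·17.50)/793.2 = 1.013 mg/L.

1.01 mg/L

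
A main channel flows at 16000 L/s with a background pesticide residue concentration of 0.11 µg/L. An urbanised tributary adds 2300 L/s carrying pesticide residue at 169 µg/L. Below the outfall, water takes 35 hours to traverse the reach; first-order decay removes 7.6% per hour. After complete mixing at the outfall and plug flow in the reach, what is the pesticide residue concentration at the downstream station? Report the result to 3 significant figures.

1.34 µg/L

Conservation of mass: C = (16000·0.1100 + 2300·169.0) / 18300 = 390500/18300 = 21.34 µg/L.
7.6%/h lost → k = −ln(1 − 0.076) = 0.07904 h⁻¹.
Decay over the reach: 21.34·exp(−kt) = 21.34·0.06288 = 1.342 µg/L.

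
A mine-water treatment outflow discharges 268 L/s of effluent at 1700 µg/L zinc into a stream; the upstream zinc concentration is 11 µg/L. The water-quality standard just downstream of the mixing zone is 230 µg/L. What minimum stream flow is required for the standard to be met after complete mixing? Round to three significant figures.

1800 L/s

Set C_mix = 230: (Q·11.00 + 268.0·1700) / (Q + 268.0) = 230
→ Q = 268.0·(1700 − 230)/(230 − 11.00) = 1799 L/s.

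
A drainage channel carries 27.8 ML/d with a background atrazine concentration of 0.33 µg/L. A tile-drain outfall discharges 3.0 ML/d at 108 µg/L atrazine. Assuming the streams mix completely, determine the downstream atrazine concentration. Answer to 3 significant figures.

Mass balance: C = (27.80·0.3300 + 3.000·108.0) / 30.80 = 333.2/30.80 = 10.82 µg/L.

10.8 µg/L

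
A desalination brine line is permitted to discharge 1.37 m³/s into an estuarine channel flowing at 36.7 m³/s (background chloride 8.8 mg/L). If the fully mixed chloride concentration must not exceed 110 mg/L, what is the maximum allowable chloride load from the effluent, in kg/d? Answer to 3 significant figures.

Mass balance at the limit: 36.70·8.800 + 1.370·Cₑ = 38.07·110 → Cₑ = 2821 mg/L.
Load = 1.370 m³/s × 2821 g/m³ × 86 400 s/d = 333900 kg/d.

334000 kg/d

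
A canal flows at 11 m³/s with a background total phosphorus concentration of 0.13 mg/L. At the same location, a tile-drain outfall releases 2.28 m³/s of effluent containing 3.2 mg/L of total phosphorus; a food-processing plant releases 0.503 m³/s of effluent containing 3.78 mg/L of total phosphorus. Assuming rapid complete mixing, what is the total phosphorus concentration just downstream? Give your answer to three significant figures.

0.771 mg/L

Mass balance: C = (11.00·0.1300 + 2.280·3.200 + 0.5030·3.780) / 13.78 = 10.63/13.78 = 0.7710 mg/L.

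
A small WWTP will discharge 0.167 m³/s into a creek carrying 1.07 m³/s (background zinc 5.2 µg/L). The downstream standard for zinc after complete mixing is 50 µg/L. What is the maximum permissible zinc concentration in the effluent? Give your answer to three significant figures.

At the limit, (Qr·Cr + Qe·Cₑ)/(Qr + Qe) = 50:
Cₑ = (1.237·50 − 1.070·5.200) / 0.1670 = 337.0 µg/L.

337 µg/L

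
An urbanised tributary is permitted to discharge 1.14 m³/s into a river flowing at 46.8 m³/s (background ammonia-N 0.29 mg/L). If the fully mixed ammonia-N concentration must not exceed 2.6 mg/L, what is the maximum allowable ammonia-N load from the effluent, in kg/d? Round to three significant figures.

Mass balance at the limit: 46.80·0.2900 + 1.140·Cₑ = 47.94·2.6 → Cₑ = 97.43 mg/L.
Load = 1.140 m³/s × 97.43 g/m³ × 86 400 s/d = 9597 kg/d.

9600 kg/d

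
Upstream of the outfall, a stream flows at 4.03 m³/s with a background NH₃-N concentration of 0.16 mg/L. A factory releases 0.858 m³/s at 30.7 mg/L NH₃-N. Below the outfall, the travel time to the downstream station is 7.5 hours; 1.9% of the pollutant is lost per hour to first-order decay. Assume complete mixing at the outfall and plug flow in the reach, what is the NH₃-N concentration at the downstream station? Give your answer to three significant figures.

4.78 mg/L

Conservation of mass: C = (4.030·0.1600 + 0.8580·30.70) / 4.888 = 26.99/4.888 = 5.521 mg/L.
1.9%/h lost → k = −ln(1 − 0.019) = 0.01918 h⁻¹.
First-order decay: C = 5.521·exp(−k·t) = 5.521·0.8660 = 4.781 mg/L.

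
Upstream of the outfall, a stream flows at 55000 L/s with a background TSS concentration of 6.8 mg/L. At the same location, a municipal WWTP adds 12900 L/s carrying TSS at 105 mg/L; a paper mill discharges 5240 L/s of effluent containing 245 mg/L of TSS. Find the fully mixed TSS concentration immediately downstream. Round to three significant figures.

Mass balance: C = (55000·6.800 + 12900·105.0 + 5240·245.0) / 73140 = 3012000/73140 = 41.19 mg/L.

41.2 mg/L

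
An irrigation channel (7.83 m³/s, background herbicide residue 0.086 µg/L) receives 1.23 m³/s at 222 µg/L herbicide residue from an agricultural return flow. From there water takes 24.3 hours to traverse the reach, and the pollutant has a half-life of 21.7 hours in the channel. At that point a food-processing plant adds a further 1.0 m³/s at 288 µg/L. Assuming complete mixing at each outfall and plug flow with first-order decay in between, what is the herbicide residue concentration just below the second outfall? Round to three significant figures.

Flow-weighted average: C = (7.830·0.08600 + 1.230·222.0) / 9.060 = 273.7/9.060 = 30.21 µg/L; combined flow 9.060 m³/s.
Half-life 21.7 h → k = ln 2 / 21.7 = 0.03194 h⁻¹ = 0.7666 d⁻¹.
Applying C = C₀e^(−kt): 30.21 × 0.4602 = 13.90 µg/L.
At the second outfall, C = (9.060·13.90 + 1.000·288.0) / (9.060 + 1.000) = 41.15 µg/L.

41.1 µg/L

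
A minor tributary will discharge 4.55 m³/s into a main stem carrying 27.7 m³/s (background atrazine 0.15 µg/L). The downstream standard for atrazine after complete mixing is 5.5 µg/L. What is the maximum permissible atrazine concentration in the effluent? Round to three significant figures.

38.1 µg/L

At the limit, (Qr·Cr + Qe·Cₑ)/(Qr + Qe) = 5.5:
Cₑ = (32.25·5.5 − 27.70·0.1500) / 4.550 = 38.07 µg/L.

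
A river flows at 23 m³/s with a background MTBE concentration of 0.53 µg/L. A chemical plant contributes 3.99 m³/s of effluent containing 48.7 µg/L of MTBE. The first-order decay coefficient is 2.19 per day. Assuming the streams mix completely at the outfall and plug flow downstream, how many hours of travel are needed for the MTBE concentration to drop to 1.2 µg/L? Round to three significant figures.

20.3 h

Flow-weighted average: C = (23.00·0.5300 + 3.990·48.70) / 26.99 = 206.5/26.99 = 7.651 µg/L.
7.651·exp(−k·t) = 1.2 → t = ln(7.651/1.2)/k = 73090 s = 20.30 h.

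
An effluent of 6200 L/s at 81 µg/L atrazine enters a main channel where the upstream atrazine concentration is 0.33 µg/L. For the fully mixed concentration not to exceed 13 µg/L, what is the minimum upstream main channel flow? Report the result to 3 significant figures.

Set C_mix = 13: (Q·0.3300 + 6200·81.00) / (Q + 6200) = 13
→ Q = 6200·(81.00 − 13)/(13 − 0.3300) = 33280 L/s.

33300 L/s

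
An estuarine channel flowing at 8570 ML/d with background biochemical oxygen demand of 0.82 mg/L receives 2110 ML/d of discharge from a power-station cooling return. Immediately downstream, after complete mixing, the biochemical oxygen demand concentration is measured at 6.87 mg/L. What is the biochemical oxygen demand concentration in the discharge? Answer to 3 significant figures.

31.4 mg/L

Mass balance: 8570·0.8200 + 2110·Cₑ = 10680·6.870
→ Cₑ = (10680·6.870 − 8570·0.8200) / 2110 = 31.44 mg/L.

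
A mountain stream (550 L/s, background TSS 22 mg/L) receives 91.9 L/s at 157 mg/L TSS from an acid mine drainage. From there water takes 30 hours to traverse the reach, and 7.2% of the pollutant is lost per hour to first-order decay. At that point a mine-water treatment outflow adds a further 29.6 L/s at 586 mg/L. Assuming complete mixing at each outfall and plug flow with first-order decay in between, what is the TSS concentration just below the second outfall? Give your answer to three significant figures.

After mixing, C = (550.0·22.00 + 91.90·157.0) / 641.9 = 26530/641.9 = 41.33 mg/L; combined flow 641.9 L/s.
7.2%/h lost → k = −ln(1 − 0.072) = 0.07472 h⁻¹.
Applying C = C₀e^(−kt): 41.33 × 0.1063 = 4.392 mg/L.
Second outfall: C = (641.9·4.392 + 29.60·586.0)/671.5 = 30.03 mg/L.

30.0 mg/L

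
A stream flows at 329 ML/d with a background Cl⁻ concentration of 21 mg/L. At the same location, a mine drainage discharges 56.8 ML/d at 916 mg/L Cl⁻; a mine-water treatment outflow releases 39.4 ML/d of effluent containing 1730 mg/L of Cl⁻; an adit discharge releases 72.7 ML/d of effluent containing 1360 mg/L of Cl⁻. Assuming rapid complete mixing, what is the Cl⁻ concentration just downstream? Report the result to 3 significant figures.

454 mg/L

Mass balance: C = (329.0·21.00 + 56.80·916.0 + 39.40·1730 + 72.70·1360) / 497.9 = 226000/497.9 = 453.8 mg/L.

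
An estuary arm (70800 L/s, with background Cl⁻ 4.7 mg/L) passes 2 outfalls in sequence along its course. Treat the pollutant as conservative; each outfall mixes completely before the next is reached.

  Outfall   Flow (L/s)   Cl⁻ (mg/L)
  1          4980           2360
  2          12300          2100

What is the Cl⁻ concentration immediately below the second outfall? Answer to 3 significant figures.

Outfall 1: combined Q = 75780 L/s; C = (70800·4.700 + 4980·2360)/75780 = 159.5 mg/L.
Outfall 2: combined Q = 88080 L/s; C = (75780·159.5 + 12300·2100)/88080 = 430.5 mg/L.

430 mg/L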